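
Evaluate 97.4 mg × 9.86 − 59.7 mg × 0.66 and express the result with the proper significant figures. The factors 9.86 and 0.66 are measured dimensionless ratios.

97.4 × 9.86 = 960.364 → 960. mg (3 s.f., last digit at the 10^0 place).
59.7 × 0.66 = 39.402 → 39 mg (2 s.f., last digit at the 10^0 place).
Difference: 920.962 mg; keep the coarser place, 10^0.
Result: 921 mg.

921 mg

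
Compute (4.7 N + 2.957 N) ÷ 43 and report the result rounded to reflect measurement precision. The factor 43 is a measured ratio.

0.18 N

4.7 N + 2.957 N = 7.657 N; the sum is limited to 1 decimal place (2 s.f.).
Carrying full precision, 7.657 ÷ 43 = 0.178069767442… N; 43 has 2 s.f., so the result keeps min(2, 2) = 2 s.f.
Rounded to 2 significant figures: 0.18 N.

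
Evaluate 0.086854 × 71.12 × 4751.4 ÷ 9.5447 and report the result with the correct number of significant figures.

0.086854 × 71.12 × 4751.4 ÷ 9.5447 = 3074.97000001…
Multiplication/division keeps the fewest significant figures: 0.086854 → 5 s.f., 71.12 → 4 s.f., 4751.4 → 5 s.f., 9.5447 → 5 s.f.; limit is 4.
Rounded to 4 significant figures: 3075.

3075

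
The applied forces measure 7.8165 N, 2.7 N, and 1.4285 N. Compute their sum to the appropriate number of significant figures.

11.9 N

7.8165 N + 2.7 N + 1.4285 N = 11.9450 N.
Addition/subtraction keeps the fewest decimal places: 7.8165 → 4 decimal places, 2.7 → 1 decimal place, 1.4285 → 4 decimal places; limit is 1.
Rounded to 1 decimal place: 11.9 N.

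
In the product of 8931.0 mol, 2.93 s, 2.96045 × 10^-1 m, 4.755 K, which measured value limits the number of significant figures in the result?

8931.0 mol → 5 s.f.; 2.93 s → 3 s.f.; 2.96045 × 10^-1 m → 6 s.f.; 4.755 K → 4 s.f.
The fewest is 3 significant figures, from 2.93 s.

2.93 s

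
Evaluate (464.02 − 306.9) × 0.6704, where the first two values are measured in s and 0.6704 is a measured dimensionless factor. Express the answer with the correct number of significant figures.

464.02 s − 306.9 s = 157.12 s; the difference is limited to 1 decimal place (4 s.f.).
Carrying full precision, 157.12 × 0.6704 = 105.333248 s; 0.6704 has 4 s.f., so the result keeps min(4, 4) = 4 s.f.
Rounded to 4 significant figures: 105.3 s.

105.3 s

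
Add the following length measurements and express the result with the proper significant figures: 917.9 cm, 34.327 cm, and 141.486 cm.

1093.7 cm

917.9 cm + 34.327 cm + 141.486 cm = 1093.713 cm.
Addition/subtraction keeps the fewest decimal places: 917.9 → 1 decimal place, 34.327 → 3 decimal places, 141.486 → 3 decimal places; limit is 1.
Rounded to 1 decimal place: 1093.7 cm.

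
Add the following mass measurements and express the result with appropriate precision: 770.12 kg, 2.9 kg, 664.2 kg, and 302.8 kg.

1740.0 kg

770.12 kg + 2.9 kg + 664.2 kg + 302.8 kg = 1740.02 kg.
Addition/subtraction keeps the fewest decimal places: 770.12 → 2 decimal places, 2.9 → 1 decimal place, 664.2 → 1 decimal place, 302.8 → 1 decimal place; limit is 1.
Rounded to 1 decimal place: 1740.0 kg.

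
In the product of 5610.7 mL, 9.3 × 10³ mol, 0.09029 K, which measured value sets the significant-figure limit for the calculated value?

9.3 × 10³ mol

5610.7 mL → 5 s.f.; 9.3 × 10³ mol → 2 s.f.; 0.09029 K → 4 s.f.
The fewest is 2 significant figures, from 9.3 × 10³ mol.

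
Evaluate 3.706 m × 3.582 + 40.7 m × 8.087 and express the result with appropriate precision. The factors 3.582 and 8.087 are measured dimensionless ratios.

342 m

3.706 × 3.582 = 13.274892 → 13.27 m (4 s.f., last digit at the 10^-2 place).
40.7 × 8.087 = 329.1409 → 329 m (3 s.f., last digit at the 10^0 place).
Sum: 342.415792 m; keep the coarser place, 10^0.
Result: 342 m.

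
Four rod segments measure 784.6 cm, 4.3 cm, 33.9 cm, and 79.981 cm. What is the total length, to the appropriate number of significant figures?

784.6 cm + 4.3 cm + 33.9 cm + 79.981 cm = 902.781 cm.
Addition/subtraction keeps the fewest decimal places: 784.6 → 1 decimal place, 4.3 → 1 decimal place, 33.9 → 1 decimal place, 79.981 → 3 decimal places; limit is 1.
Rounded to 1 decimal place: 902.8 cm.

902.8 cm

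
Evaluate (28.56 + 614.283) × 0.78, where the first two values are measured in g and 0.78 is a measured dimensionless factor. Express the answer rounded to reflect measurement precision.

5.0 × 10² g

28.56 g + 614.283 g = 642.843 g; the sum is limited to 2 decimal places (5 s.f.).
Carrying full precision, 642.843 × 0.78 = 501.41754 g; 0.78 has 2 s.f., so the result keeps min(5, 2) = 2 s.f.
Rounded to 2 significant figures: 5.0 × 10² g.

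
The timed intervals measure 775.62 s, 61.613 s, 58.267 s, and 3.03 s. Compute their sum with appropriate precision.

898.53 s

775.62 s + 61.613 s + 58.267 s + 3.03 s = 898.530 s.
Addition/subtraction keeps the fewest decimal places: 775.62 → 2 decimal places, 61.613 → 3 decimal places, 58.267 → 3 decimal places, 3.03 → 2 decimal places; limit is 2.
Rounded to 2 decimal places: 898.53 s.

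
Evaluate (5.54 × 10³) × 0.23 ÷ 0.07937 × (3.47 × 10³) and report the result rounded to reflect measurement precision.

(5.54 × 10³) × 0.23 ÷ 0.07937 × (3.47 × 10³) = 55707118.5586…
Multiplication/division keeps the fewest significant figures: 5.54 × 10³ → 3 s.f., 0.23 → 2 s.f., 0.07937 → 4 s.f., 3.47 × 10³ → 3 s.f.; limit is 2.
Rounded to 2 significant figures: 5.6 × 10⁷.

5.6 × 10⁷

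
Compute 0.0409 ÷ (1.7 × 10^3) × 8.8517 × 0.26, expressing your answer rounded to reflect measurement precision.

0.0409 ÷ (1.7 × 10^3) × 8.8517 × 0.26 = 0.0000553699869412…
Multiplication/division keeps the fewest significant figures: 0.0409 → 3 s.f., 1.7 × 10^3 → 2 s.f., 8.8517 → 5 s.f., 0.26 → 2 s.f.; limit is 2.
Rounded to 2 significant figures: 5.5 × 10^-5.

5.5 × 10^-5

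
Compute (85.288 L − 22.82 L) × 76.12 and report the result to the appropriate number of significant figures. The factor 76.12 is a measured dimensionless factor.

4755 L

85.288 L − 22.82 L = 62.468 L; the difference is limited to 2 decimal places (4 s.f.).
Carrying full precision, 62.468 × 76.12 = 4755.06416 L; 76.12 has 4 s.f., so the result keeps min(4, 4) = 4 s.f.
Rounded to 4 significant figures: 4755 L.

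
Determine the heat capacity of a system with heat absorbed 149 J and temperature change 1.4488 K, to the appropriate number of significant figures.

heat capacity = 149 J ÷ 1.4488 K = 102.843732744… J/K.
149 has 3 significant figures; 1.4488 has 5.
Division/multiplication keeps the fewest: 3 significant figures.
Rounded: 103 J/K.

103 J/K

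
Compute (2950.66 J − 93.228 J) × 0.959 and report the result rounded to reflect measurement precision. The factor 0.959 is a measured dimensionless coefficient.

2.74 × 10³ J

2950.66 J − 93.228 J = 2857.432 J; the difference is limited to 2 decimal places (6 s.f.).
Carrying full precision, 2857.432 × 0.959 = 2740.277288 J; 0.959 has 3 s.f., so the result keeps min(6, 3) = 3 s.f.
Rounded to 3 significant figures: 2.74 × 10³ J.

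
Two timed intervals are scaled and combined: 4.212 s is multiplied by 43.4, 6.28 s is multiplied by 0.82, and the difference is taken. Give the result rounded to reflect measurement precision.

178 s

4.212 × 43.4 = 182.8008 → 183 s (3 s.f., last digit at the 10^0 place).
6.28 × 0.82 = 5.1496 → 5.1 s (2 s.f., last digit at the 10^-1 place).
Difference: 177.6512 s; keep the coarser place, 10^0.
Result: 178 s.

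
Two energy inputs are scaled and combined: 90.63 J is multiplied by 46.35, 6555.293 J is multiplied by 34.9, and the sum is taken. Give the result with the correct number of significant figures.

2.33 × 10⁵ J

90.63 × 46.35 = 4200.7005 → 4201 J (4 s.f., last digit at the 10^0 place).
6555.293 × 34.9 = 228779.7257 → 2.29 × 10⁵ J (3 s.f., last digit at the 10^3 place).
Sum: 232980.4262 J; keep the coarser place, 10^3.
Result: 2.33 × 10⁵ J.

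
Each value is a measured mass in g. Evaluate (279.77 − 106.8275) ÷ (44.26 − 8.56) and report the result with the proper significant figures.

4.844

279.77 − 106.8275 = 172.9425, limited to 2 d.p. → 5 s.f.; 44.26 − 8.56 = 35.70, limited to 2 d.p. → 4 s.f.
Carrying full precision, 172.9425 ÷ 35.70 = 4.84432773109…; keep min(5, 4) = 4 s.f.
Rounded to 4 significant figures: 4.844.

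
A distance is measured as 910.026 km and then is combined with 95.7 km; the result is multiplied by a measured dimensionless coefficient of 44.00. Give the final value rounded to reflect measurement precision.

910.026 km + 95.7 km = 1005.726 km; the sum is limited to 1 decimal place (5 s.f.).
Carrying full precision, 1005.726 × 44.00 = 44251.944 km; 44.00 has 4 s.f., so the result keeps min(5, 4) = 4 s.f.
Rounded to 4 significant figures: 4.425 × 10^4 km.

4.425 × 10^4 km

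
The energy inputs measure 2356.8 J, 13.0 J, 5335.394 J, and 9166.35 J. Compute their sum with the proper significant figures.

16871.5 J

2356.8 J + 13.0 J + 5335.394 J + 9166.35 J = 16871.544 J.
Addition/subtraction keeps the fewest decimal places: 2356.8 → 1 decimal place, 13.0 → 1 decimal place, 5335.394 → 3 decimal places, 9166.35 → 2 decimal places; limit is 1.
Rounded to 1 decimal place: 16871.5 J.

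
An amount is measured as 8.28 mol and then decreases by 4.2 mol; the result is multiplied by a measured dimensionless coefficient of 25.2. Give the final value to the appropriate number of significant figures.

8.28 mol − 4.2 mol = 4.08 mol; the difference is limited to 1 decimal place (2 s.f.).
Carrying full precision, 4.08 × 25.2 = 102.816 mol; 25.2 has 3 s.f., so the result keeps min(2, 3) = 2 s.f.
Rounded to 2 significant figures: 1.0 × 10² mol.

1.0 × 10² mol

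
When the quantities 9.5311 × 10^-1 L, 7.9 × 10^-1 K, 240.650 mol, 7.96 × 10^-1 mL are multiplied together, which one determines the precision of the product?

9.5311 × 10^-1 L → 5 s.f.; 7.9 × 10^-1 K → 2 s.f.; 240.650 mol → 6 s.f.; 7.96 × 10^-1 mL → 3 s.f.
The fewest is 2 significant figures, from 7.9 × 10^-1 K.

7.9 × 10^-1 K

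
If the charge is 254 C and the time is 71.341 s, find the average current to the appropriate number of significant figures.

3.56 A

average current = 254 C ÷ 71.341 s = 3.5603650075… A.
254 has 3 significant figures; 71.341 has 5.
Division/multiplication keeps the fewest: 3 significant figures.
Rounded: 3.56 A.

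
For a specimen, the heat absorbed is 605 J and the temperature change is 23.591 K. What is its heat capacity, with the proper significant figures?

heat capacity = 605 J ÷ 23.591 K = 25.6453732356… J/K.
605 has 3 significant figures; 23.591 has 5.
Division/multiplication keeps the fewest: 3 significant figures.
Rounded: 25.6 J/K.

25.6 J/K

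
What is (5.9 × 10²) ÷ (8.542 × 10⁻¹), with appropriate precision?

6.9 × 10²

(5.9 × 10²) ÷ (8.542 × 10⁻¹) = 690.704752985…
Multiplication/division keeps the fewest significant figures: 5.9 × 10² → 2 s.f., 8.542 × 10⁻¹ → 4 s.f.; limit is 2.
Rounded to 2 significant figures: 6.9 × 10².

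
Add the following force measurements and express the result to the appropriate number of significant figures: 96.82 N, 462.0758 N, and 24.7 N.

96.82 N + 462.0758 N + 24.7 N = 583.5958 N.
Addition/subtraction keeps the fewest decimal places: 96.82 → 2 decimal places, 462.0758 → 4 decimal places, 24.7 → 1 decimal place; limit is 1.
Rounded to 1 decimal place: 5.836 × 10² N.

5.836 × 10² N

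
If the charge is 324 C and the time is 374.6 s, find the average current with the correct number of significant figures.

average current = 324 C ÷ 374.6 s = 0.86492258409… A.
324 has 3 significant figures; 374.6 has 4.
Division/multiplication keeps the fewest: 3 significant figures.
Rounded: 0.865 A.

0.865 A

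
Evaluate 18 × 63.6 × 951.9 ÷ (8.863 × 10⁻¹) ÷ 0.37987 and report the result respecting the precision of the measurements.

18 × 63.6 × 951.9 ÷ (8.863 × 10⁻¹) ÷ 0.37987 = 3236720.52264…
Multiplication/division keeps the fewest significant figures: 18 → 2 s.f., 63.6 → 3 s.f., 951.9 → 4 s.f., 8.863 × 10⁻¹ → 4 s.f., 0.37987 → 5 s.f.; limit is 2.
Rounded to 2 significant figures: 3.2 × 10⁶.

3.2 × 10⁶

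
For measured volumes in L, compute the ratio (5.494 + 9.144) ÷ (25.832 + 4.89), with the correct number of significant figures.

0.4765

5.494 + 9.144 = 14.638, limited to 3 d.p. → 5 s.f.; 25.832 + 4.89 = 30.722, limited to 2 d.p. → 4 s.f.
Carrying full precision, 14.638 ÷ 30.722 = 0.476466375887…; keep min(5, 4) = 4 s.f.
Rounded to 4 significant figures: 0.4765.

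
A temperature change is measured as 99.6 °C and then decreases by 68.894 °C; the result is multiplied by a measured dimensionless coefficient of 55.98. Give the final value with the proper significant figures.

1.72 × 10^3 °C

99.6 °C − 68.894 °C = 30.706 °C; the difference is limited to 1 decimal place (3 s.f.).
Carrying full precision, 30.706 × 55.98 = 1718.92188 °C; 55.98 has 4 s.f., so the result keeps min(3, 4) = 3 s.f.
Rounded to 3 significant figures: 1.72 × 10^3 °C.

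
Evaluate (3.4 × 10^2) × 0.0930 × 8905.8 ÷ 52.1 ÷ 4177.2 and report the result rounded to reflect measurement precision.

(3.4 × 10^2) × 0.0930 × 8905.8 ÷ 52.1 ÷ 4177.2 = 1.29393306466…
Multiplication/division keeps the fewest significant figures: 3.4 × 10^2 → 2 s.f., 0.0930 → 3 s.f., 8905.8 → 5 s.f., 52.1 → 3 s.f., 4177.2 → 5 s.f.; limit is 2.
Rounded to 2 significant figures: 1.3.

1.3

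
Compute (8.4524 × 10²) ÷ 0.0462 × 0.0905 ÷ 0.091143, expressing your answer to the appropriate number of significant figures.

1.82 × 10⁴

(8.4524 × 10²) ÷ 0.0462 × 0.0905 ÷ 0.091143 = 18166.1679736…
Multiplication/division keeps the fewest significant figures: 8.4524 × 10² → 5 s.f., 0.0462 → 3 s.f., 0.0905 → 3 s.f., 0.091143 → 5 s.f.; limit is 3.
Rounded to 3 significant figures: 1.82 × 10⁴.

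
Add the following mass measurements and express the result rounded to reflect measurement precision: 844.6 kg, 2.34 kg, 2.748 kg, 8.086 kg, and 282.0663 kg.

1139.8 kg

844.6 kg + 2.34 kg + 2.748 kg + 8.086 kg + 282.0663 kg = 1139.8403 kg.
Addition/subtraction keeps the fewest decimal places: 844.6 → 1 decimal place, 2.34 → 2 decimal places, 2.748 → 3 decimal places, 8.086 → 3 decimal places, 282.0663 → 4 decimal places; limit is 1.
Rounded to 1 decimal place: 1139.8 kg.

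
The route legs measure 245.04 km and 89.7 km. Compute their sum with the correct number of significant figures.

245.04 km + 89.7 km = 334.74 km.
Addition/subtraction keeps the fewest decimal places: 245.04 → 2 decimal places, 89.7 → 1 decimal place; limit is 1.
Rounded to 1 decimal place: 334.7 km.

334.7 km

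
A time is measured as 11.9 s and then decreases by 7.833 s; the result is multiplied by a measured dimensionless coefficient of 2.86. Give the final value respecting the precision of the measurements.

12 s

11.9 s − 7.833 s = 4.067 s; the difference is limited to 1 decimal place (2 s.f.).
Carrying full precision, 4.067 × 2.86 = 11.63162 s; 2.86 has 3 s.f., so the result keeps min(2, 3) = 2 s.f.
Rounded to 2 significant figures: 12 s.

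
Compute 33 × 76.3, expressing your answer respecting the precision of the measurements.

2.5 × 10³

33 × 76.3 = 2517.9
Multiplication/division keeps the fewest significant figures: 33 → 2 s.f., 76.3 → 3 s.f.; limit is 2.
Rounded to 2 significant figures: 2.5 × 10³.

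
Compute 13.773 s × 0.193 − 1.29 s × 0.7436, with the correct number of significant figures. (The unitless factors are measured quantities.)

13.773 × 0.193 = 2.658189 → 2.66 s (3 s.f., last digit at the 10^-2 place).
1.29 × 0.7436 = 0.959244 → 0.959 s (3 s.f., last digit at the 10^-3 place).
Difference: 1.698945 s; keep the coarser place, 10^-2.
Result: 1.70 s.

1.70 s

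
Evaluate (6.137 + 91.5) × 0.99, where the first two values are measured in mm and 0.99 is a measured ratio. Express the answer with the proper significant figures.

6.137 mm + 91.5 mm = 97.637 mm; the sum is limited to 1 decimal place (3 s.f.).
Carrying full precision, 97.637 × 0.99 = 96.66063 mm; 0.99 has 2 s.f., so the result keeps min(3, 2) = 2 s.f.
Rounded to 2 significant figures: 97 mm.

97 mm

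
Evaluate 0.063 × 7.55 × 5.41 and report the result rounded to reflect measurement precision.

2.6

0.063 × 7.55 × 5.41 = 2.5732665
Multiplication/division keeps the fewest significant figures: 0.063 → 2 s.f., 7.55 → 3 s.f., 5.41 → 3 s.f.; limit is 2.
Rounded to 2 significant figures: 2.6.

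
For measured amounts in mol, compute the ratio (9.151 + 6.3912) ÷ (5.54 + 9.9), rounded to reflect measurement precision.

1.01

9.151 + 6.3912 = 15.5422, limited to 3 d.p. → 5 s.f.; 5.54 + 9.9 = 15.44, limited to 1 d.p. → 3 s.f.
Carrying full precision, 15.5422 ÷ 15.44 = 1.00661917098…; keep min(5, 3) = 3 s.f.
Rounded to 3 significant figures: 1.01.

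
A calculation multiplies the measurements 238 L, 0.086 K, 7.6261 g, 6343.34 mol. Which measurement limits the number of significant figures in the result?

238 L → 3 s.f.; 0.086 K → 2 s.f.; 7.6261 g → 5 s.f.; 6343.34 mol → 6 s.f.
The fewest is 2 significant figures, from 0.086 K.

0.086 K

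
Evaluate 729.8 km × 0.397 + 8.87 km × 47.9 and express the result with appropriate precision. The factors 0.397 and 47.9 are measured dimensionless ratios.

715 km

729.8 × 0.397 = 289.7306 → 2.90 × 10^2 km (3 s.f., last digit at the 10^0 place).
8.87 × 47.9 = 424.873 → 425 km (3 s.f., last digit at the 10^0 place).
Sum: 714.6036 km; keep the coarser place, 10^0.
Result: 715 km.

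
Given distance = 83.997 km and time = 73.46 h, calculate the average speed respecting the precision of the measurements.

1.143 km/h

average speed = 83.997 km ÷ 73.46 h = 1.14343860604… km/h.
83.997 has 5 significant figures; 73.46 has 4.
Division/multiplication keeps the fewest: 4 significant figures.
Rounded: 1.143 km/h.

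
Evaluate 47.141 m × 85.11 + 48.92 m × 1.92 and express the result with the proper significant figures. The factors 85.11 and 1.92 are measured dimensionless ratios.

47.141 × 85.11 = 4012.17051 → 4012 m (4 s.f., last digit at the 10^0 place).
48.92 × 1.92 = 93.9264 → 93.9 m (3 s.f., last digit at the 10^-1 place).
Sum: 4106.09691 m; keep the coarser place, 10^0.
Result: 4.106 × 10³ m.

4.106 × 10³ m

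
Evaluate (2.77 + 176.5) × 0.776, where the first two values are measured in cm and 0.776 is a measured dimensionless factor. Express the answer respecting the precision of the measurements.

2.77 cm + 176.5 cm = 179.27 cm; the sum is limited to 1 decimal place (4 s.f.).
Carrying full precision, 179.27 × 0.776 = 139.11352 cm; 0.776 has 3 s.f., so the result keeps min(4, 3) = 3 s.f.
Rounded to 3 significant figures: 139 cm.

139 cm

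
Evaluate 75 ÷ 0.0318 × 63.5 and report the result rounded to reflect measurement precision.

75 ÷ 0.0318 × 63.5 = 149764.150943…
Multiplication/division keeps the fewest significant figures: 75 → 2 s.f., 0.0318 → 3 s.f., 63.5 → 3 s.f.; limit is 2.
Rounded to 2 significant figures: 1.5 × 10^5.

1.5 × 10^5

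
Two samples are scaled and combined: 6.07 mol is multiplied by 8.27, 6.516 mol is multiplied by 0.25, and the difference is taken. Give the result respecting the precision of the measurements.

6.07 × 8.27 = 50.1989 → 50.2 mol (3 s.f., last digit at the 10^-1 place).
6.516 × 0.25 = 1.629 → 1.6 mol (2 s.f., last digit at the 10^-1 place).
Difference: 48.5699 mol; keep the coarser place, 10^-1.
Result: 48.6 mol.

48.6 mol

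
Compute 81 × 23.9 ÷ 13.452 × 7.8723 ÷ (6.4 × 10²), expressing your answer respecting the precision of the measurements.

1.8

81 × 23.9 ÷ 13.452 × 7.8723 ÷ (6.4 × 10²) = 1.77018119634…
Multiplication/division keeps the fewest significant figures: 81 → 2 s.f., 23.9 → 3 s.f., 13.452 → 5 s.f., 7.8723 → 5 s.f., 6.4 × 10² → 2 s.f.; limit is 2.
Rounded to 2 significant figures: 1.8.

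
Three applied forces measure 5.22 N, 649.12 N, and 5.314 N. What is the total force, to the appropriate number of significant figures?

5.22 N + 649.12 N + 5.314 N = 659.654 N.
Addition/subtraction keeps the fewest decimal places: 5.22 → 2 decimal places, 649.12 → 2 decimal places, 5.314 → 3 decimal places; limit is 2.
Rounded to 2 decimal places: 659.65 N.

659.65 N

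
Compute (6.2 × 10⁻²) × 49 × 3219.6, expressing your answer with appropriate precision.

(6.2 × 10⁻²) × 49 × 3219.6 = 9781.1448
Multiplication/division keeps the fewest significant figures: 6.2 × 10⁻² → 2 s.f., 49 → 2 s.f., 3219.6 → 5 s.f.; limit is 2.
Rounded to 2 significant figures: 9.8 × 10³.

9.8 × 10³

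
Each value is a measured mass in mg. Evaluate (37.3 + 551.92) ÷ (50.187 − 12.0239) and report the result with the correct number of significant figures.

37.3 + 551.92 = 589.22, limited to 1 d.p. → 4 s.f.; 50.187 − 12.0239 = 38.1631, limited to 3 d.p. → 5 s.f.
Carrying full precision, 589.22 ÷ 38.1631 = 15.4395214225…; keep min(4, 5) = 4 s.f.
Rounded to 4 significant figures: 15.44.

15.44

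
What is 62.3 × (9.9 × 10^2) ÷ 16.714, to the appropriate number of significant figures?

3.7 × 10^3

62.3 × (9.9 × 10^2) ÷ 16.714 = 3690.14000239…
Multiplication/division keeps the fewest significant figures: 62.3 → 3 s.f., 9.9 × 10^2 → 2 s.f., 16.714 → 5 s.f.; limit is 2.
Rounded to 2 significant figures: 3.7 × 10^3.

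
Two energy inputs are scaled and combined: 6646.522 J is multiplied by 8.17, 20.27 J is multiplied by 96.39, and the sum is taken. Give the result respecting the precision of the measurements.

6646.522 × 8.17 = 54302.08474 → 5.43 × 10^4 J (3 s.f., last digit at the 10^2 place).
20.27 × 96.39 = 1953.8253 → 1.954 × 10^3 J (4 s.f., last digit at the 10^0 place).
Sum: 56255.91004 J; keep the coarser place, 10^2.
Result: 5.63 × 10^4 J.

5.63 × 10^4 J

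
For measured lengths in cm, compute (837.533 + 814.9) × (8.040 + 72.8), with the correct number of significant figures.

837.533 + 814.9 = 1652.433, limited to 1 d.p. → 5 s.f.; 8.040 + 72.8 = 80.840, limited to 1 d.p. → 3 s.f.
Carrying full precision, 1652.433 × 80.840 = 133582.68372; keep min(5, 3) = 3 s.f.
Rounded to 3 significant figures: 1.34 × 10^5 cm².

1.34 × 10^5 cm²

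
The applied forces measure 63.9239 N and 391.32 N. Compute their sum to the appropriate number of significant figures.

455.24 N

63.9239 N + 391.32 N = 455.2439 N.
Addition/subtraction keeps the fewest decimal places: 63.9239 → 4 decimal places, 391.32 → 2 decimal places; limit is 2.
Rounded to 2 decimal places: 455.24 N.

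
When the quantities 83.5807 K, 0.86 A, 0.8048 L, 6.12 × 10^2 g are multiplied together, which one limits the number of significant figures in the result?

83.5807 K → 6 s.f.; 0.86 A → 2 s.f.; 0.8048 L → 4 s.f.; 6.12 × 10^2 g → 3 s.f.
The fewest is 2 significant figures, from 0.86 A.

0.86 A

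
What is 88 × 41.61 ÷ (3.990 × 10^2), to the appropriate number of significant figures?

88 × 41.61 ÷ (3.990 × 10^2) = 9.17714285714…
Multiplication/division keeps the fewest significant figures: 88 → 2 s.f., 41.61 → 4 s.f., 3.990 × 10^2 → 4 s.f.; limit is 2.
Rounded to 2 significant figures: 9.2.

9.2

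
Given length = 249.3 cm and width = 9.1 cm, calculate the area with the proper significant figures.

2.3 × 10³ cm²

area = 249.3 cm × 9.1 cm = 2268.63 cm².
249.3 has 4 significant figures; 9.1 has 2.
Division/multiplication keeps the fewest: 2 significant figures.
Rounded: 2.3 × 10³ cm².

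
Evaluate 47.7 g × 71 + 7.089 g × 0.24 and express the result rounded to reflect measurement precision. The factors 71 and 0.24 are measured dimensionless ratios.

47.7 × 71 = 3386.7 → 3.4 × 10³ g (2 s.f., last digit at the 10^2 place).
7.089 × 0.24 = 1.70136 → 1.7 g (2 s.f., last digit at the 10^-1 place).
Sum: 3388.40136 g; keep the coarser place, 10^2.
Result: 3.4 × 10³ g.

3.4 × 10³ g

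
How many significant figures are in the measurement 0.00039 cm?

2

0.00039: leading zeros are not significant.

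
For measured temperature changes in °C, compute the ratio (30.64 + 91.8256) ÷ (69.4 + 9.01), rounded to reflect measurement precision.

30.64 + 91.8256 = 122.4656, limited to 2 d.p. → 5 s.f.; 69.4 + 9.01 = 78.41, limited to 1 d.p. → 3 s.f.
Carrying full precision, 122.4656 ÷ 78.41 = 1.5618620074…; keep min(5, 3) = 3 s.f.
Rounded to 3 significant figures: 1.56.

1.56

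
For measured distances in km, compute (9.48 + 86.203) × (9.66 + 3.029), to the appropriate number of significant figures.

1214 km²

9.48 + 86.203 = 95.683, limited to 2 d.p. → 4 s.f.; 9.66 + 3.029 = 12.689, limited to 2 d.p. → 4 s.f.
Carrying full precision, 95.683 × 12.689 = 1214.121587; keep min(4, 4) = 4 s.f.
Rounded to 4 significant figures: 1214 km².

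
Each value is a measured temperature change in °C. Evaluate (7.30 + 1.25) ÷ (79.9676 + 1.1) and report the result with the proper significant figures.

0.105

7.30 + 1.25 = 8.55, limited to 2 d.p. → 3 s.f.; 79.9676 + 1.1 = 81.0676, limited to 1 d.p. → 3 s.f.
Carrying full precision, 8.55 ÷ 81.0676 = 0.105467535736…; keep min(3, 3) = 3 s.f.
Rounded to 3 significant figures: 0.105.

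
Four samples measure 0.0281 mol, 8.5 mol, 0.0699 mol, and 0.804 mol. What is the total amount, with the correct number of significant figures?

0.0281 mol + 8.5 mol + 0.0699 mol + 0.804 mol = 9.4020 mol.
Addition/subtraction keeps the fewest decimal places: 0.0281 → 4 decimal places, 8.5 → 1 decimal place, 0.0699 → 4 decimal places, 0.804 → 3 decimal places; limit is 1.
Rounded to 1 decimal place: 9.4 mol.

9.4 mol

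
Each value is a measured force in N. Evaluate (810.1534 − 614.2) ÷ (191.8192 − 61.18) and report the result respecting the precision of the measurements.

1.500

810.1534 − 614.2 = 195.9534, limited to 1 d.p. → 4 s.f.; 191.8192 − 61.18 = 130.6392, limited to 2 d.p. → 5 s.f.
Carrying full precision, 195.9534 ÷ 130.6392 = 1.49995866478…; keep min(4, 5) = 4 s.f.
Rounded to 4 significant figures: 1.500.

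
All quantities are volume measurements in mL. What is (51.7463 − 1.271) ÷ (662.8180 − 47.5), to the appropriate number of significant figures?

51.7463 − 1.271 = 50.4753, limited to 3 d.p. → 5 s.f.; 662.8180 − 47.5 = 615.3180, limited to 1 d.p. → 4 s.f.
Carrying full precision, 50.4753 ÷ 615.3180 = 0.082031242382…; keep min(5, 4) = 4 s.f.
Rounded to 4 significant figures: 0.08203.

0.08203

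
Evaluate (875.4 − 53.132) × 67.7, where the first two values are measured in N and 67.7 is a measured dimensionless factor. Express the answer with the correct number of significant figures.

5.57 × 10⁴ N

875.4 N − 53.132 N = 822.268 N; the difference is limited to 1 decimal place (4 s.f.).
Carrying full precision, 822.268 × 67.7 = 55667.5436 N; 67.7 has 3 s.f., so the result keeps min(4, 3) = 3 s.f.
Rounded to 3 significant figures: 5.57 × 10⁴ N.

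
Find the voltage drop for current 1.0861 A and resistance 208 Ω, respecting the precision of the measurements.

226 V

voltage drop = 1.0861 A × 208 Ω = 225.9088 V.
1.0861 has 5 significant figures; 208 has 3.
Division/multiplication keeps the fewest: 3 significant figures.
Rounded: 226 V.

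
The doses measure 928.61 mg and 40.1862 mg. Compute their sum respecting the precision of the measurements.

968.80 mg

928.61 mg + 40.1862 mg = 968.7962 mg.
Addition/subtraction keeps the fewest decimal places: 928.61 → 2 decimal places, 40.1862 → 4 decimal places; limit is 2.
Rounded to 2 decimal places: 968.80 mg.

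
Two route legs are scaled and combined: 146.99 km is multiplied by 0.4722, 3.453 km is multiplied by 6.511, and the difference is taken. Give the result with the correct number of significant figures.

146.99 × 0.4722 = 69.408678 → 69.41 km (4 s.f., last digit at the 10^-2 place).
3.453 × 6.511 = 22.482483 → 22.48 km (4 s.f., last digit at the 10^-2 place).
Difference: 46.926195 km; keep the coarser place, 10^-2.
Result: 46.93 km.

46.93 km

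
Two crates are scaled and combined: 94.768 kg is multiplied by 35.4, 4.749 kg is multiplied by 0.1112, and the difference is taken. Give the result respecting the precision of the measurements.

3.35 × 10^3 kg

94.768 × 35.4 = 3354.7872 → 3.35 × 10^3 kg (3 s.f., last digit at the 10^1 place).
4.749 × 0.1112 = 0.5280888 → 0.5281 kg (4 s.f., last digit at the 10^-4 place).
Difference: 3354.2591112 kg; keep the coarser place, 10^1.
Result: 3.35 × 10^3 kg.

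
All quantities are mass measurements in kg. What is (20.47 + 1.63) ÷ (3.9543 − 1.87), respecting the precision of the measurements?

10.6

20.47 + 1.63 = 22.10, limited to 2 d.p. → 4 s.f.; 3.9543 − 1.87 = 2.0843, limited to 2 d.p. → 3 s.f.
Carrying full precision, 22.10 ÷ 2.0843 = 10.6030801708…; keep min(4, 3) = 3 s.f.
Rounded to 3 significant figures: 10.6.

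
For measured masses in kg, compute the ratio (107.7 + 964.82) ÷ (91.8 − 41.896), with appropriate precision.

21.5

107.7 + 964.82 = 1072.52, limited to 1 d.p. → 5 s.f.; 91.8 − 41.896 = 49.904, limited to 1 d.p. → 3 s.f.
Carrying full precision, 1072.52 ÷ 49.904 = 21.4916639949…; keep min(5, 3) = 3 s.f.
Rounded to 3 significant figures: 21.5.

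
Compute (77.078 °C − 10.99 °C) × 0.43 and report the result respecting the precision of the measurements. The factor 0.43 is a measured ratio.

28 °C

77.078 °C − 10.99 °C = 66.088 °C; the difference is limited to 2 decimal places (4 s.f.).
Carrying full precision, 66.088 × 0.43 = 28.41784 °C; 0.43 has 2 s.f., so the result keeps min(4, 2) = 2 s.f.
Rounded to 2 significant figures: 28 °C.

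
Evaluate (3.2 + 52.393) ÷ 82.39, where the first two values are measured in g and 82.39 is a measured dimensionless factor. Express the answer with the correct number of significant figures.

3.2 g + 52.393 g = 55.593 g; the sum is limited to 1 decimal place (3 s.f.).
Carrying full precision, 55.593 ÷ 82.39 = 0.674754217745… g; 82.39 has 4 s.f., so the result keeps min(3, 4) = 3 s.f.
Rounded to 3 significant figures: 0.675 g.

0.675 g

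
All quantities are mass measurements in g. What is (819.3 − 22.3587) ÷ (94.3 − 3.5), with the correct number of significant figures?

819.3 − 22.3587 = 796.9413, limited to 1 d.p. → 4 s.f.; 94.3 − 3.5 = 90.8, limited to 1 d.p. → 3 s.f.
Carrying full precision, 796.9413 ÷ 90.8 = 8.77688656388…; keep min(4, 3) = 3 s.f.
Rounded to 3 significant figures: 8.78.

8.78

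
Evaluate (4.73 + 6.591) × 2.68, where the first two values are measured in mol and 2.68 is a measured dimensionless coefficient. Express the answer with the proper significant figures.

4.73 mol + 6.591 mol = 11.321 mol; the sum is limited to 2 decimal places (4 s.f.).
Carrying full precision, 11.321 × 2.68 = 30.34028 mol; 2.68 has 3 s.f., so the result keeps min(4, 3) = 3 s.f.
Rounded to 3 significant figures: 30.3 mol.

30.3 mol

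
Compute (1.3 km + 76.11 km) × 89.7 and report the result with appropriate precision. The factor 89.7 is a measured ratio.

1.3 km + 76.11 km = 77.41 km; the sum is limited to 1 decimal place (3 s.f.).
Carrying full precision, 77.41 × 89.7 = 6943.677 km; 89.7 has 3 s.f., so the result keeps min(3, 3) = 3 s.f.
Rounded to 3 significant figures: 6.94 × 10³ km.

6.94 × 10³ km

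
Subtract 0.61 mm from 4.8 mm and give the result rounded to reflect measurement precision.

4.8 mm − 0.61 mm = 4.19 mm.
Addition/subtraction keeps the fewest decimal places: 4.8 → 1 decimal place, 0.61 → 2 decimal places; limit is 1.
Rounded to 1 decimal place: 4.2 mm.

4.2 mm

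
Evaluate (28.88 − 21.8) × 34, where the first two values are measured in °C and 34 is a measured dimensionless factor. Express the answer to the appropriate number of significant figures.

2.4 × 10² °C

28.88 °C − 21.8 °C = 7.08 °C; the difference is limited to 1 decimal place (2 s.f.).
Carrying full precision, 7.08 × 34 = 240.72 °C; 34 has 2 s.f., so the result keeps min(2, 2) = 2 s.f.
Rounded to 2 significant figures: 2.4 × 10² °C.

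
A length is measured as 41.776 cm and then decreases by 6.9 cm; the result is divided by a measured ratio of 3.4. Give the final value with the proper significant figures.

41.776 cm − 6.9 cm = 34.876 cm; the difference is limited to 1 decimal place (3 s.f.).
Carrying full precision, 34.876 ÷ 3.4 = 10.2576470588… cm; 3.4 has 2 s.f., so the result keeps min(3, 2) = 2 s.f.
Rounded to 2 significant figures: 1.0 × 10^1 cm.

1.0 × 10^1 cm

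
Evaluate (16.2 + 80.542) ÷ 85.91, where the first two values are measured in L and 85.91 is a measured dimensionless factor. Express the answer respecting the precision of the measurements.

1.13 L

16.2 L + 80.542 L = 96.742 L; the sum is limited to 1 decimal place (3 s.f.).
Carrying full precision, 96.742 ÷ 85.91 = 1.12608543825… L; 85.91 has 4 s.f., so the result keeps min(3, 4) = 3 s.f.
Rounded to 3 significant figures: 1.13 L.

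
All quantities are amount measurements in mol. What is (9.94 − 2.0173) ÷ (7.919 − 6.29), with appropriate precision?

9.94 − 2.0173 = 7.9227, limited to 2 d.p. → 3 s.f.; 7.919 − 6.29 = 1.629, limited to 2 d.p. → 3 s.f.
Carrying full precision, 7.9227 ÷ 1.629 = 4.8635359116…; keep min(3, 3) = 3 s.f.
Rounded to 3 significant figures: 4.86.

4.86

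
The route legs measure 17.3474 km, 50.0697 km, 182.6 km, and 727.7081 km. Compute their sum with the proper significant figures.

17.3474 km + 50.0697 km + 182.6 km + 727.7081 km = 977.7252 km.
Addition/subtraction keeps the fewest decimal places: 17.3474 → 4 decimal places, 50.0697 → 4 decimal places, 182.6 → 1 decimal place, 727.7081 → 4 decimal places; limit is 1.
Rounded to 1 decimal place: 977.7 km.

977.7 km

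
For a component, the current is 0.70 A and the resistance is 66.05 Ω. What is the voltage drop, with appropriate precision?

46 V

voltage drop = 0.70 A × 66.05 Ω = 46.235 V.
0.70 has 2 significant figures; 66.05 has 4.
Division/multiplication keeps the fewest: 2 significant figures.
Rounded: 46 V.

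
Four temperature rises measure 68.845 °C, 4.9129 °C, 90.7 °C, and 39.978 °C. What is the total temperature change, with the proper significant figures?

2.044 × 10² °C

68.845 °C + 4.9129 °C + 90.7 °C + 39.978 °C = 204.4359 °C.
Addition/subtraction keeps the fewest decimal places: 68.845 → 3 decimal places, 4.9129 → 4 decimal places, 90.7 → 1 decimal place, 39.978 → 3 decimal places; limit is 1.
Rounded to 1 decimal place: 2.044 × 10² °C.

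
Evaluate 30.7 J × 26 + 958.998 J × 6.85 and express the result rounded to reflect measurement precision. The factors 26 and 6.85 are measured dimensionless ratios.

7.37 × 10^3 J

30.7 × 26 = 798.2 → 8.0 × 10^2 J (2 s.f., last digit at the 10^1 place).
958.998 × 6.85 = 6569.1363 → 6.57 × 10^3 J (3 s.f., last digit at the 10^1 place).
Sum: 7367.3363 J; keep the coarser place, 10^1.
Result: 7.37 × 10^3 J.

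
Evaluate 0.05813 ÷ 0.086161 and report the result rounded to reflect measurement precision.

0.6747

0.05813 ÷ 0.086161 = 0.674667192813…
Multiplication/division keeps the fewest significant figures: 0.05813 → 4 s.f., 0.086161 → 5 s.f.; limit is 4.
Rounded to 4 significant figures: 0.6747.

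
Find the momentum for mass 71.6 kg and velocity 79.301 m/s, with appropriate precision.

momentum = 71.6 kg × 79.301 m/s = 5677.9516 kg·m/s.
71.6 has 3 significant figures; 79.301 has 5.
Division/multiplication keeps the fewest: 3 significant figures.
Rounded: 5.68 × 10^3 kg·m/s.

5.68 × 10^3 kg·m/s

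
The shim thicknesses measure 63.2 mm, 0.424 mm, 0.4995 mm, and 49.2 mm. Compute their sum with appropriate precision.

113.3 mm

63.2 mm + 0.424 mm + 0.4995 mm + 49.2 mm = 113.3235 mm.
Addition/subtraction keeps the fewest decimal places: 63.2 → 1 decimal place, 0.424 → 3 decimal places, 0.4995 → 4 decimal places, 49.2 → 1 decimal place; limit is 1.
Rounded to 1 decimal place: 113.3 mm.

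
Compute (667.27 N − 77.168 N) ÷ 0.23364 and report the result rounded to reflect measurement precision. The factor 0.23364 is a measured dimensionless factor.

667.27 N − 77.168 N = 590.102 N; the difference is limited to 2 decimal places (5 s.f.).
Carrying full precision, 590.102 ÷ 0.23364 = 2525.68909433… N; 0.23364 has 5 s.f., so the result keeps min(5, 5) = 5 s.f.
Rounded to 5 significant figures: 2525.7 N.

2525.7 N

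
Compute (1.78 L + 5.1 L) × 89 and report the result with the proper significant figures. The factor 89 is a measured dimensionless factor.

6.1 × 10^2 L

1.78 L + 5.1 L = 6.88 L; the sum is limited to 1 decimal place (2 s.f.).
Carrying full precision, 6.88 × 89 = 612.32 L; 89 has 2 s.f., so the result keeps min(2, 2) = 2 s.f.
Rounded to 2 significant figures: 6.1 × 10^2 L.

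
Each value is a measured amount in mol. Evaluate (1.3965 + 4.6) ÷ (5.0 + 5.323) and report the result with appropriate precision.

1.3965 + 4.6 = 5.9965, limited to 1 d.p. → 2 s.f.; 5.0 + 5.323 = 10.323, limited to 1 d.p. → 3 s.f.
Carrying full precision, 5.9965 ÷ 10.323 = 0.580887338952…; keep min(2, 3) = 2 s.f.
Rounded to 2 significant figures: 0.58.

0.58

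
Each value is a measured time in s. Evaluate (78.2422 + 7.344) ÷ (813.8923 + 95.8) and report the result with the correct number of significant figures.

78.2422 + 7.344 = 85.5862, limited to 3 d.p. → 5 s.f.; 813.8923 + 95.8 = 909.6923, limited to 1 d.p. → 4 s.f.
Carrying full precision, 85.5862 ÷ 909.6923 = 0.0940825815498…; keep min(5, 4) = 4 s.f.
Rounded to 4 significant figures: 0.09408.

0.09408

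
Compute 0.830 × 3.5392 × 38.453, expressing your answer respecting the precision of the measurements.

0.830 × 3.5392 × 38.453 = 112.957071808
Multiplication/division keeps the fewest significant figures: 0.830 → 3 s.f., 3.5392 → 5 s.f., 38.453 → 5 s.f.; limit is 3.
Rounded to 3 significant figures: 113.

113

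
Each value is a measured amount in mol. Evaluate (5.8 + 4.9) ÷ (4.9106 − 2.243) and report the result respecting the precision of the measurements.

5.8 + 4.9 = 10.7, limited to 1 d.p. → 3 s.f.; 4.9106 − 2.243 = 2.6676, limited to 3 d.p. → 4 s.f.
Carrying full precision, 10.7 ÷ 2.6676 = 4.01109611636…; keep min(3, 4) = 3 s.f.
Rounded to 3 significant figures: 4.01.

4.01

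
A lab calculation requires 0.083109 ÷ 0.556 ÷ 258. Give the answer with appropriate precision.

0.083109 ÷ 0.556 ÷ 258 = 0.000579366739167…
Multiplication/division keeps the fewest significant figures: 0.083109 → 5 s.f., 0.556 → 3 s.f., 258 → 3 s.f.; limit is 3.
Rounded to 3 significant figures: 5.79 × 10⁻⁴.

5.79 × 10⁻⁴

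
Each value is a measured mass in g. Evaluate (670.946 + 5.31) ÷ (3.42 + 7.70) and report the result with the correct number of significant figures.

60.81

670.946 + 5.31 = 676.256, limited to 2 d.p. → 5 s.f.; 3.42 + 7.70 = 11.12, limited to 2 d.p. → 4 s.f.
Carrying full precision, 676.256 ÷ 11.12 = 60.8143884892…; keep min(5, 4) = 4 s.f.
Rounded to 4 significant figures: 60.81.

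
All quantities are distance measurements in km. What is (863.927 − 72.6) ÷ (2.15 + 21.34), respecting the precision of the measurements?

863.927 − 72.6 = 791.327, limited to 1 d.p. → 4 s.f.; 2.15 + 21.34 = 23.49, limited to 2 d.p. → 4 s.f.
Carrying full precision, 791.327 ÷ 23.49 = 33.6878246062…; keep min(4, 4) = 4 s.f.
Rounded to 4 significant figures: 33.69.

33.69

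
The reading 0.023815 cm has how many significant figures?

0.023815: leading zeros are not significant.

5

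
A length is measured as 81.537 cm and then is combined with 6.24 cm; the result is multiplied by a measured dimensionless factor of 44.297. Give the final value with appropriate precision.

81.537 cm + 6.24 cm = 87.777 cm; the sum is limited to 2 decimal places (4 s.f.).
Carrying full precision, 87.777 × 44.297 = 3888.257769 cm; 44.297 has 5 s.f., so the result keeps min(4, 5) = 4 s.f.
Rounded to 4 significant figures: 3888 cm.

3888 cm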